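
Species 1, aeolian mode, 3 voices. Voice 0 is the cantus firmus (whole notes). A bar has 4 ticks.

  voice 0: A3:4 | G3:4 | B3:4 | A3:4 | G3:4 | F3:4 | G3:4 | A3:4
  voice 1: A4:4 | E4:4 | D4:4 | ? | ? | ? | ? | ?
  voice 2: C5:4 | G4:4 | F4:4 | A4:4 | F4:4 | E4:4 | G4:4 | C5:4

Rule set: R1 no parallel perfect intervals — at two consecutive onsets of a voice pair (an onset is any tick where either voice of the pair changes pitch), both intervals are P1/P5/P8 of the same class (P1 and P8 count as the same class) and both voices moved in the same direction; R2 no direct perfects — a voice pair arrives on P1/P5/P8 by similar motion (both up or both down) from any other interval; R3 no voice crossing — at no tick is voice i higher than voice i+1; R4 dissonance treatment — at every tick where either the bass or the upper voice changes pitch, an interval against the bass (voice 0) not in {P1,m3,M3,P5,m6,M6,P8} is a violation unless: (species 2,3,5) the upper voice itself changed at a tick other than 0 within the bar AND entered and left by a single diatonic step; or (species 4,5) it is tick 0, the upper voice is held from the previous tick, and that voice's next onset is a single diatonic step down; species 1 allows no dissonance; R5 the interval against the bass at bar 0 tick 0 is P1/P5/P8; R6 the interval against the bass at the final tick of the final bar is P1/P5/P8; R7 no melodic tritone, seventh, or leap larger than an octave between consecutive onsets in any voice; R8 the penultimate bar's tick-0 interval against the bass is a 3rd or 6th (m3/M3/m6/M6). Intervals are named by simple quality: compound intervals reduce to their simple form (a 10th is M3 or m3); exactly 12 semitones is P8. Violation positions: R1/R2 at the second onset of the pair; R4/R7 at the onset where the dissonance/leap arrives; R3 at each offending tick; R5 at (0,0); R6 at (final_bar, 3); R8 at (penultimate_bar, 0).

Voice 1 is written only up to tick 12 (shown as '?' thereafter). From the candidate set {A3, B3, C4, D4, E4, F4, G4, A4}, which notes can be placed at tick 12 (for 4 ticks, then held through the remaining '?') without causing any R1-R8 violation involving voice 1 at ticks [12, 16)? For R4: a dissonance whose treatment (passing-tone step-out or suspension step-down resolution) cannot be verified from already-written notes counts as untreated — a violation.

{C4, E4, F4}

A3: violates R2
B3: violates R4
C4: legal
D4: violates R4
E4: legal
F4: legal
G4: violates R4
A4: violates R2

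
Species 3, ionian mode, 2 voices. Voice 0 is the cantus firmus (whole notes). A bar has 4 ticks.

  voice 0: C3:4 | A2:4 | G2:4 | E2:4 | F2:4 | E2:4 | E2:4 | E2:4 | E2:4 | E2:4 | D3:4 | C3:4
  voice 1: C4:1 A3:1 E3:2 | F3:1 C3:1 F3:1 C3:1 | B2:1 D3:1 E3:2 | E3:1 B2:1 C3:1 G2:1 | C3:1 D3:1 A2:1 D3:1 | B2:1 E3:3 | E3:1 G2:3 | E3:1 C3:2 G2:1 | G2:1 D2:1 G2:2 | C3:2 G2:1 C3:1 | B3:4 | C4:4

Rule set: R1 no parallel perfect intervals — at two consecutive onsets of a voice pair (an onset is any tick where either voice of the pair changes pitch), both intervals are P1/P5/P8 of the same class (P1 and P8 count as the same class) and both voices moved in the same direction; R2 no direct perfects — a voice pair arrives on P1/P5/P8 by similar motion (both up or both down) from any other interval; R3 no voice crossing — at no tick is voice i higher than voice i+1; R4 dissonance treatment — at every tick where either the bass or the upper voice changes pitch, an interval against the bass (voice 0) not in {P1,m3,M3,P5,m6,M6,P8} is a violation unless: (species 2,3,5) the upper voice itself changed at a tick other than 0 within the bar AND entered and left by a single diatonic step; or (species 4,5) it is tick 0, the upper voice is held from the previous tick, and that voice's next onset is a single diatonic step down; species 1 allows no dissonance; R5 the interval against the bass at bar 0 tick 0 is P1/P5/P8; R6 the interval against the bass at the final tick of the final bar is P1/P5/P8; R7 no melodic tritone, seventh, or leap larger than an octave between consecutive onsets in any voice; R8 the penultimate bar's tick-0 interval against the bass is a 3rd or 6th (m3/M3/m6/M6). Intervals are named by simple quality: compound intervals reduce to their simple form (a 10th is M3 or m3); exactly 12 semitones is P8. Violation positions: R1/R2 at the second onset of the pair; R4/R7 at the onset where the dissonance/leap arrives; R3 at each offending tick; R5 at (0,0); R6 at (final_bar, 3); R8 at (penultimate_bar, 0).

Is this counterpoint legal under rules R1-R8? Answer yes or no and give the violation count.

No (6 violations)

bar 0: v0=C3 v1=C4 (P8)
bar 1: v0=A2 v1=F3 (m6)
bar 2: v0=G2 v1=B2 (M3)
bar 3: v0=E2 v1=E3 (P8)
bar 4: v0=F2 v1=C3 (P5)
bar 5: v0=E2 v1=B2 (P5)
bar 6: v0=E2 v1=E3 (P8)
bar 7: v0=E2 v1=E3 (P8)
bar 8: v0=E2 v1=G2 (m3)
bar 9: v0=E2 v1=C3 (m6)
bar 10: v0=D3 v1=B3 (M6)
bar 11: v0=C3 v1=C4 (P8)
  R2 @ bar4.0: E2/G2 m3 -> F2/C3 P5 similar
  R2 @ bar5.0: F2/D3 M6 -> E2/B2 P5 similar
  R3 @ bar8.1: E2 above D2
  R4 @ bar8.1: E2/D2 M2 untreated
  R7 @ bar10.0: E2->D3 leap 10st
  R7 @ bar10.0: C3->B3 leap 11st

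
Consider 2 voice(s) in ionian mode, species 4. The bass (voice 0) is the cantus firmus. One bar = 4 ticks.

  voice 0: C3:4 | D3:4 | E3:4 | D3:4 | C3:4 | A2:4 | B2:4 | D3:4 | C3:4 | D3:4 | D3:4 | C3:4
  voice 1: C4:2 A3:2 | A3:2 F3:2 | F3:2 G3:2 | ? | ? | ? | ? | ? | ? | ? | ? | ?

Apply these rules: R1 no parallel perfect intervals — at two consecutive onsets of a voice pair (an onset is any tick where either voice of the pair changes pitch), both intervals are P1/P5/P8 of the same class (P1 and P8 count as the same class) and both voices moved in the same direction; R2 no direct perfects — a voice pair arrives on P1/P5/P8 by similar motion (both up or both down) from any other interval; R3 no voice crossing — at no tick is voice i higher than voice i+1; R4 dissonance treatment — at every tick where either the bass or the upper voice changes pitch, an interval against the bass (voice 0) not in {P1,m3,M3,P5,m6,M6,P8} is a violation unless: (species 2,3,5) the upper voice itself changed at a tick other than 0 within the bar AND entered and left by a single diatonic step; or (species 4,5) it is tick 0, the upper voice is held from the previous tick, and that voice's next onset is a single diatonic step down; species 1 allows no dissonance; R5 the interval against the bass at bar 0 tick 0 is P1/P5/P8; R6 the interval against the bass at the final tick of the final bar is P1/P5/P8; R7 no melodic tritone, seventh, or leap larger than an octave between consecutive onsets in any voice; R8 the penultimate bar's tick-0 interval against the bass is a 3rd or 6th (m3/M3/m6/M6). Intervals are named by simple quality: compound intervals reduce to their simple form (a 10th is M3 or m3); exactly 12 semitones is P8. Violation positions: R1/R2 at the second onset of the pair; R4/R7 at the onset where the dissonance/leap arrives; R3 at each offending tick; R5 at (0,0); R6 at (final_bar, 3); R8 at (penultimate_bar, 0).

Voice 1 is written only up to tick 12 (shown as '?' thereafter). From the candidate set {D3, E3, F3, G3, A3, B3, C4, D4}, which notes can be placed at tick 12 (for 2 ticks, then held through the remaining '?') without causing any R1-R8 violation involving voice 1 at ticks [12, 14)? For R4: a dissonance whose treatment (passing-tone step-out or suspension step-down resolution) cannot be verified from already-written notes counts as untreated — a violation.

D3: violates R2
E3: violates R4
F3: legal
G3: violates R4
A3: legal
B3: legal
C4: violates R4
D4: legal

{A3, B3, D4, F3}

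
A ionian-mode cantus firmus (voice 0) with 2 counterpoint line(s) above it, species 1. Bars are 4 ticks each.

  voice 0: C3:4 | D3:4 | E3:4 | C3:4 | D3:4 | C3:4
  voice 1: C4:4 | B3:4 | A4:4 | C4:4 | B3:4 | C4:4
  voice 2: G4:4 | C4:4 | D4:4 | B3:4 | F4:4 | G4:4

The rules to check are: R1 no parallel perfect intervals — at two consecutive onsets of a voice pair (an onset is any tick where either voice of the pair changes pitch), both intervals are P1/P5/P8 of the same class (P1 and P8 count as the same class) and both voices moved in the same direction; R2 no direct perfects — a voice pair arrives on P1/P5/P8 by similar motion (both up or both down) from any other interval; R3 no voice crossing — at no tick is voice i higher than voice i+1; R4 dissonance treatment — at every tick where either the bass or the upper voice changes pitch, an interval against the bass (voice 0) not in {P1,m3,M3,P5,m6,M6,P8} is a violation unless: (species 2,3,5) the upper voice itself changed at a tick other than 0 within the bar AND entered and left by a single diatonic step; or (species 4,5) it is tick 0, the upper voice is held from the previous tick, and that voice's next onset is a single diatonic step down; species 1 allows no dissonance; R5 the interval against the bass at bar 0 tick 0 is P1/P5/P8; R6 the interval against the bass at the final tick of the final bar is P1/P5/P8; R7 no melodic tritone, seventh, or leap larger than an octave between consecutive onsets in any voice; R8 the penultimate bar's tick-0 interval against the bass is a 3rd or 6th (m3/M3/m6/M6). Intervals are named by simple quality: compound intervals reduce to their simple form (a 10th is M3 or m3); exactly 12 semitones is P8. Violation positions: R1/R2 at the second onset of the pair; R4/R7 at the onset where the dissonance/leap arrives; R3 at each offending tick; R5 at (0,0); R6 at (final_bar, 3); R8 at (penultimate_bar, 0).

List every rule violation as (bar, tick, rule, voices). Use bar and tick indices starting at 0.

bar 0: v0=C3 v1=C4 v2=G4 downbeat P5
bar 1: v0=D3 v1=B3 v2=C4 downbeat m7
bar 2: v0=E3 v1=A4 v2=D4 downbeat m7
bar 3: v0=C3 v1=C4 v2=B3 downbeat M7
bar 4: v0=D3 v1=B3 v2=F4 downbeat m3
bar 5: v0=C3 v1=C4 v2=G4 downbeat P5
  -> R4 @ bar 1 tick 0 v(0, 2): D3/C4 m7 untreated
  -> R2 @ bar 2 tick 0 v(1, 2): B3/C4 m2 -> A4/D4 P5 similar
  -> R3 @ bar 2 tick 0 v(1, 2): A4 above D4
  -> R4 @ bar 2 tick 0 v(0, 1): E3/A4 P4 untreated
  -> R4 @ bar 2 tick 0 v(0, 2): E3/D4 m7 untreated
  -> R7 @ bar 2 tick 0 v(1,): B3->A4 leap 10st
  -> R3 @ bar 2 tick 1 v(1, 2): A4 above D4
  -> R3 @ bar 2 tick 2 v(1, 2): A4 above D4
  -> R3 @ bar 2 tick 3 v(1, 2): A4 above D4
  -> R2 @ bar 3 tick 0 v(0, 1): E3/A4 P4 -> C3/C4 P8 similar
  -> R3 @ bar 3 tick 0 v(1, 2): C4 above B3
  -> R4 @ bar 3 tick 0 v(0, 2): C3/B3 M7 untreated
  -> R3 @ bar 3 tick 1 v(1, 2): C4 above B3
  -> R3 @ bar 3 tick 2 v(1, 2): C4 above B3
  -> R3 @ bar 3 tick 3 v(1, 2): C4 above B3
  -> R7 @ bar 4 tick 0 v(2,): B3->F4 leap 6st
  -> R2 @ bar 5 tick 0 v(1, 2): B3/F4 TT -> C4/G4 P5 similar

(1, 0, R4, (0, 2))
(2, 0, R2, (1, 2))
(2, 0, R3, (1, 2))
(2, 0, R4, (0, 1))
(2, 0, R4, (0, 2))
(2, 0, R7, (1,))
(2, 1, R3, (1, 2))
(2, 2, R3, (1, 2))
(2, 3, R3, (1, 2))
(3, 0, R2, (0, 1))
(3, 0, R3, (1, 2))
(3, 0, R4, (0, 2))
(3, 1, R3, (1, 2))
(3, 2, R3, (1, 2))
(3, 3, R3, (1, 2))
(4, 0, R7, (2,))
(5, 0, R2, (1, 2))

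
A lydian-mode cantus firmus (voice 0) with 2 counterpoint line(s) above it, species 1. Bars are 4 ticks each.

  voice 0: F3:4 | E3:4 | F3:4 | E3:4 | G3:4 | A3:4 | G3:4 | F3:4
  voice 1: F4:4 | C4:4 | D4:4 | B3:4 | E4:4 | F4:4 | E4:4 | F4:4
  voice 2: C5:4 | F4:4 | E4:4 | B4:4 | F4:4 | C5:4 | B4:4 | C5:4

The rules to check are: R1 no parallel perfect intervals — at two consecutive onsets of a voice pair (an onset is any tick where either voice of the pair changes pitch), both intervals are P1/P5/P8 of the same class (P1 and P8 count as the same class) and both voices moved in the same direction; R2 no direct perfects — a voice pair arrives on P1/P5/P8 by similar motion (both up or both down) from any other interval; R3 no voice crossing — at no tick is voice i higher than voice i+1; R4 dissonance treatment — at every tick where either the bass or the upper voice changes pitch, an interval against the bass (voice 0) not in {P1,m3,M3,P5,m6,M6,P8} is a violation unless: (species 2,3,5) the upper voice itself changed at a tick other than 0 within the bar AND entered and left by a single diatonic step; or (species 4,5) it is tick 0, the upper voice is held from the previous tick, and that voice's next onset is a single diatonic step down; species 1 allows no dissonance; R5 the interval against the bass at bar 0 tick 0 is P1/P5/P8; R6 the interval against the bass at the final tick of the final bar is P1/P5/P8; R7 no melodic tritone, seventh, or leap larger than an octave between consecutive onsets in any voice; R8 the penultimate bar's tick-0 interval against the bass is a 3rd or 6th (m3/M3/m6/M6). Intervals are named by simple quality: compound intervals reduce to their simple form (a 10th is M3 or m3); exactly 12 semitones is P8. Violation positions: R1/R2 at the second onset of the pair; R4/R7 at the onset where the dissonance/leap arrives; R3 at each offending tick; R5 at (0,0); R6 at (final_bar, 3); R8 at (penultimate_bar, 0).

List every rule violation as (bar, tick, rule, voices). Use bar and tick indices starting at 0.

bar 0: v0=F3 v1=F4 v2=C5 downbeat P5
bar 1: v0=E3 v1=C4 v2=F4 downbeat m2
bar 2: v0=F3 v1=D4 v2=E4 downbeat M7
bar 3: v0=E3 v1=B3 v2=B4 downbeat P5
bar 4: v0=G3 v1=E4 v2=F4 downbeat m7
bar 5: v0=A3 v1=F4 v2=C5 downbeat m3
bar 6: v0=G3 v1=E4 v2=B4 downbeat M3
bar 7: v0=F3 v1=F4 v2=C5 downbeat P5
  -> R4 @ bar 1 tick 0 v(0, 2): E3/F4 m2 untreated
  -> R4 @ bar 2 tick 0 v(0, 2): F3/E4 M7 untreated
  -> R2 @ bar 3 tick 0 v(0, 1): F3/D4 M6 -> E3/B3 P5 similar
  -> R4 @ bar 4 tick 0 v(0, 2): G3/F4 m7 untreated
  -> R7 @ bar 4 tick 0 v(2,): B4->F4 leap 6st
  -> R2 @ bar 5 tick 0 v(1, 2): E4/F4 m2 -> F4/C5 P5 similar
  -> R1 @ bar 6 tick 0 v(1, 2): F4/C5 P5 -> E4/B4 P5 similar
  -> R1 @ bar 7 tick 0 v(1, 2): E4/B4 P5 -> F4/C5 P5 similar

(1, 0, R4, (0, 2))
(2, 0, R4, (0, 2))
(3, 0, R2, (0, 1))
(4, 0, R4, (0, 2))
(4, 0, R7, (2,))
(5, 0, R2, (1, 2))
(6, 0, R1, (1, 2))
(7, 0, R1, (1, 2))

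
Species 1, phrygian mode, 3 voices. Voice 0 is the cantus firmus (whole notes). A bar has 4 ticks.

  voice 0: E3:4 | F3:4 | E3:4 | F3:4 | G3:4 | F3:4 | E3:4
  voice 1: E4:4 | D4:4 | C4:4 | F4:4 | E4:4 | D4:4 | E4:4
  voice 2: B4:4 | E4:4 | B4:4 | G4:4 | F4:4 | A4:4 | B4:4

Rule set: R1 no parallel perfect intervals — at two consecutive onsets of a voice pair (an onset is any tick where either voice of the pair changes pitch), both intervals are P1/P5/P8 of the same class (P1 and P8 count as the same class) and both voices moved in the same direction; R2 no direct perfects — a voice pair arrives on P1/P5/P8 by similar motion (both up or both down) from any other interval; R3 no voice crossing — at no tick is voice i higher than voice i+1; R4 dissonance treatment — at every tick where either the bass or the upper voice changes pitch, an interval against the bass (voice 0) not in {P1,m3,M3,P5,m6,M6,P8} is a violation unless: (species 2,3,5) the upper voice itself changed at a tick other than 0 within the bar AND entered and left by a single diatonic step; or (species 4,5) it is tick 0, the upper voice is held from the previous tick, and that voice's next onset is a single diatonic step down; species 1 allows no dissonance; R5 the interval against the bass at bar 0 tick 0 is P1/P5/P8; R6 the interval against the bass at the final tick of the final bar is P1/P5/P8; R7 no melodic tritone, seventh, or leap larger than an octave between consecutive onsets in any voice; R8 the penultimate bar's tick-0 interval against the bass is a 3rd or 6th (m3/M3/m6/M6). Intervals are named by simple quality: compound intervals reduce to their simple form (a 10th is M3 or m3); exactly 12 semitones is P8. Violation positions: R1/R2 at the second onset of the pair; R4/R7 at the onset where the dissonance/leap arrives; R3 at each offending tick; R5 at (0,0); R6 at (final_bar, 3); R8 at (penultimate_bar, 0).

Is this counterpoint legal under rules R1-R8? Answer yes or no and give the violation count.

No (5 violations)

bar 0: v0=E3 v1=E4 v2=B4 (P5)
bar 1: v0=F3 v1=D4 v2=E4 (M7)
bar 2: v0=E3 v1=C4 v2=B4 (P5)
bar 3: v0=F3 v1=F4 v2=G4 (M2)
bar 4: v0=G3 v1=E4 v2=F4 (m7)
bar 5: v0=F3 v1=D4 v2=A4 (M3)
bar 6: v0=E3 v1=E4 v2=B4 (P5)
  R4 @ bar1.0: F3/E4 M7 untreated
  R2 @ bar3.0: E3/C4 m6 -> F3/F4 P8 similar
  R4 @ bar3.0: F3/G4 M2 untreated
  R4 @ bar4.0: G3/F4 m7 untreated
  R1 @ bar6.0: D4/A4 P5 -> E4/B4 P5 similar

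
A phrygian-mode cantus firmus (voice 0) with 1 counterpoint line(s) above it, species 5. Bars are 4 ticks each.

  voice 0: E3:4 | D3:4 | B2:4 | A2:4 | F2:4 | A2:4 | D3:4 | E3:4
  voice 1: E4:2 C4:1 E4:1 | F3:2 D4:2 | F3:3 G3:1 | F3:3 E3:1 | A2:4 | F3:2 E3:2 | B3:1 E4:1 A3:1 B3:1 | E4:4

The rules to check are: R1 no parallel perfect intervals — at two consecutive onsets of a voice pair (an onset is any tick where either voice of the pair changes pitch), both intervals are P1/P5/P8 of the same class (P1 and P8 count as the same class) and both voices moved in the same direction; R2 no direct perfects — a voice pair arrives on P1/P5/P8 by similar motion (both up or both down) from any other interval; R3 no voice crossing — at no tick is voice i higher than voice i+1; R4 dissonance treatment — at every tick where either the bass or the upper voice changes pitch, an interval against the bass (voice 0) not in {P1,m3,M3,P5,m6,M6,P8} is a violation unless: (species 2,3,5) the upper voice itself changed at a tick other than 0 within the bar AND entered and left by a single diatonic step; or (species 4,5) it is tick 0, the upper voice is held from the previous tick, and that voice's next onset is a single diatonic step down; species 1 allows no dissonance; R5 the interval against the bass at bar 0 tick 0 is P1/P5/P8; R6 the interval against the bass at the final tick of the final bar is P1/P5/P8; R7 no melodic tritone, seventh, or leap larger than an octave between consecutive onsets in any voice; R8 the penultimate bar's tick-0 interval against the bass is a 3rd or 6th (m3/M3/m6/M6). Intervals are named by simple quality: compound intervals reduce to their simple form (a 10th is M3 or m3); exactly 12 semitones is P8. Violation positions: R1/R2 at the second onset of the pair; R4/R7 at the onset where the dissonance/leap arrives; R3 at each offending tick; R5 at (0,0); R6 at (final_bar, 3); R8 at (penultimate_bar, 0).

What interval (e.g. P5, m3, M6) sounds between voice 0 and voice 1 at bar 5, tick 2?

voice 0=A2 voice 1=E3 -> P5

P5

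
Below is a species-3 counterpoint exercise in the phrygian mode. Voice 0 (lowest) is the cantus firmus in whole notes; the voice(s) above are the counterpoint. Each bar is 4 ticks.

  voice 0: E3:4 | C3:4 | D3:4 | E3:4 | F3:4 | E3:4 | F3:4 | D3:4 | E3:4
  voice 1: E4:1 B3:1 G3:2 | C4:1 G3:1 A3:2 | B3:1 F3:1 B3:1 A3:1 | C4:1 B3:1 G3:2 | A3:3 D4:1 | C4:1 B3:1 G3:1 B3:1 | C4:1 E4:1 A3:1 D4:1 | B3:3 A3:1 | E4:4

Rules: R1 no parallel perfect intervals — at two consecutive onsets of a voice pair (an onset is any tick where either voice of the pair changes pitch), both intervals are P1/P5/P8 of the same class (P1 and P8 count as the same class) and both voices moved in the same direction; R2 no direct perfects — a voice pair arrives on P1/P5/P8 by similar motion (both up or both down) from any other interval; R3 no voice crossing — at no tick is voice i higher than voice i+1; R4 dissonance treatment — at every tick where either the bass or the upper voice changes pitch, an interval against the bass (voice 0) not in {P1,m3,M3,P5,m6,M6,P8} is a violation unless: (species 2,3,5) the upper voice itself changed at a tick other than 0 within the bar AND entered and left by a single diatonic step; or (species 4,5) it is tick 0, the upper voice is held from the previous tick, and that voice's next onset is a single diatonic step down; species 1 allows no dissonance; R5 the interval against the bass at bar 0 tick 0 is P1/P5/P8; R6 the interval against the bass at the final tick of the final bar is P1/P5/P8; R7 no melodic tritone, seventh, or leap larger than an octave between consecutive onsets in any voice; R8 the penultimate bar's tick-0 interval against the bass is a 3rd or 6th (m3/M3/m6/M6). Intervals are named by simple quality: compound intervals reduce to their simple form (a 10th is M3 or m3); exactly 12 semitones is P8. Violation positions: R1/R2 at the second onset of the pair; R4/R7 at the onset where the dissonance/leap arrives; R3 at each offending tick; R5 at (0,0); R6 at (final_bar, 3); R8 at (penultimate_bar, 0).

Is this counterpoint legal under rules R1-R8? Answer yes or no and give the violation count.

No (5 violations)

bar 0: v0=E3 v1=E4 (P8)
bar 1: v0=C3 v1=C4 (P8)
bar 2: v0=D3 v1=B3 (M6)
bar 3: v0=E3 v1=C4 (m6)
bar 4: v0=F3 v1=A3 (M3)
bar 5: v0=E3 v1=C4 (m6)
bar 6: v0=F3 v1=C4 (P5)
bar 7: v0=D3 v1=B3 (M6)
bar 8: v0=E3 v1=E4 (P8)
  R7 @ bar2.1: B3->F3 leap 6st
  R7 @ bar2.2: F3->B3 leap 6st
  R1 @ bar6.0: E3/B3 P5 -> F3/C4 P5 similar
  R4 @ bar6.1: F3/E4 M7 untreated
  R2 @ bar8.0: D3/A3 P5 -> E3/E4 P8 similar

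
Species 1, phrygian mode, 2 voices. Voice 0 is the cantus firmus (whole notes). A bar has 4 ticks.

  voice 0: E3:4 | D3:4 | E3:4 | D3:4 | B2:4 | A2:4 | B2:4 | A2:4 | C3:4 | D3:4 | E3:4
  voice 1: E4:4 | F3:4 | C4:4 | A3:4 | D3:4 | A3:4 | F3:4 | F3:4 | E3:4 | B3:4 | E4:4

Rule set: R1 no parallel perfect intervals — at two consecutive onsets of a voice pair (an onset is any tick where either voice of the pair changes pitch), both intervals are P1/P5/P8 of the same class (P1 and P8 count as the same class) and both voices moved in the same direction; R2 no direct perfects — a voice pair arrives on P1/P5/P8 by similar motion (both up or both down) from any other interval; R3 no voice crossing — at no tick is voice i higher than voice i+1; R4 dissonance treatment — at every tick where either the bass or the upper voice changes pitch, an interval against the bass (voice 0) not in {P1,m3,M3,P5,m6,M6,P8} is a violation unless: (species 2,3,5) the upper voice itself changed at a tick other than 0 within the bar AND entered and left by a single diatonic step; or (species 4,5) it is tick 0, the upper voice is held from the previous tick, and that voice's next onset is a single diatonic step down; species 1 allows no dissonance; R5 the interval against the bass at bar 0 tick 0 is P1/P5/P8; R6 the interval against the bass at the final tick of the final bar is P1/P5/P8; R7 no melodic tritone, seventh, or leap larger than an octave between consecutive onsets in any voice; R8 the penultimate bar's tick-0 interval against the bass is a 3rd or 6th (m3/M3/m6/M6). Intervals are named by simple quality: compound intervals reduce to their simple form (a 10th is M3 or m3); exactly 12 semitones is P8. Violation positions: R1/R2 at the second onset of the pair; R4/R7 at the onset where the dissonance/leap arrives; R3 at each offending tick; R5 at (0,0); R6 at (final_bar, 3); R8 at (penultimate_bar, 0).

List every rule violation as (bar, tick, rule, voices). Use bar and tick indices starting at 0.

(1, 0, R7, (1,))
(3, 0, R2, (0, 1))
(6, 0, R4, (0, 1))
(10, 0, R2, (0, 1))

bar 0: v0=E3 v1=E4 downbeat P8
bar 1: v0=D3 v1=F3 downbeat m3
bar 2: v0=E3 v1=C4 downbeat m6
bar 3: v0=D3 v1=A3 downbeat P5
bar 4: v0=B2 v1=D3 downbeat m3
bar 5: v0=A2 v1=A3 downbeat P8
bar 6: v0=B2 v1=F3 downbeat TT
bar 7: v0=A2 v1=F3 downbeat m6
bar 8: v0=C3 v1=E3 downbeat M3
bar 9: v0=D3 v1=B3 downbeat M6
bar 10: v0=E3 v1=E4 downbeat P8
  -> R7 @ bar 1 tick 0 v(1,): E4->F3 leap 11st
  -> R2 @ bar 3 tick 0 v(0, 1): E3/C4 m6 -> D3/A3 P5 similar
  -> R4 @ bar 6 tick 0 v(0, 1): B2/F3 TT untreated
  -> R2 @ bar 10 tick 0 v(0, 1): D3/B3 M6 -> E3/E4 P8 similar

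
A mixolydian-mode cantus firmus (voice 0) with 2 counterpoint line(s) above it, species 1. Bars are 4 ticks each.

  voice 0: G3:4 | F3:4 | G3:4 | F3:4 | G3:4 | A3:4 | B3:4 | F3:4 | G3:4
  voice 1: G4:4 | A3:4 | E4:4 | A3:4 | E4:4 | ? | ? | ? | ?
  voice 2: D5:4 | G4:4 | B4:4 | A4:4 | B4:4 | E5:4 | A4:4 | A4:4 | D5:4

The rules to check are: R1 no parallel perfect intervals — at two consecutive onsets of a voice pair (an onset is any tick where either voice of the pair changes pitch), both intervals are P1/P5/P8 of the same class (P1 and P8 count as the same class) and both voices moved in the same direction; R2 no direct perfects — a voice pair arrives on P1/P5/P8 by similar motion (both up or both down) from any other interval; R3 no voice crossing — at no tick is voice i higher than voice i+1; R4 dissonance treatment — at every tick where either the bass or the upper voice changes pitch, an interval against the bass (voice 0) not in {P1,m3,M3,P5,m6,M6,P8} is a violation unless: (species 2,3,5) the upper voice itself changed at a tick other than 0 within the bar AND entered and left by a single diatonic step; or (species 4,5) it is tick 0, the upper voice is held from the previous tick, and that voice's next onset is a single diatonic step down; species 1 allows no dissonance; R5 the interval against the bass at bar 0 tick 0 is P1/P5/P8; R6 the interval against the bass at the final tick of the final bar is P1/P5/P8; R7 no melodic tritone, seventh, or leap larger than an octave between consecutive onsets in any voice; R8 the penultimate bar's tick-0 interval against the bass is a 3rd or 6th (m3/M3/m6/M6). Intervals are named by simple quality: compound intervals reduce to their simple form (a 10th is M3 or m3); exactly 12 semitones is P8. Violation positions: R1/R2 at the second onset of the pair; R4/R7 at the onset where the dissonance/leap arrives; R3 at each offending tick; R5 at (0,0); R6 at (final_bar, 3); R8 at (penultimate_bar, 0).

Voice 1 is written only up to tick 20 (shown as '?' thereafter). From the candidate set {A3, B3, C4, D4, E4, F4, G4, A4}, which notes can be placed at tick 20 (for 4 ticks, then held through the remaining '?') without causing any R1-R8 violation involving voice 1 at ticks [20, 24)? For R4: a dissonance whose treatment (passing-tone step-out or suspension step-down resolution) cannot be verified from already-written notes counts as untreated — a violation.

A3: legal
B3: violates R4
C4: legal
D4: violates R4
E4: legal
F4: legal
G4: violates R4
A4: violates R1,R2

{A3, C4, E4, F4}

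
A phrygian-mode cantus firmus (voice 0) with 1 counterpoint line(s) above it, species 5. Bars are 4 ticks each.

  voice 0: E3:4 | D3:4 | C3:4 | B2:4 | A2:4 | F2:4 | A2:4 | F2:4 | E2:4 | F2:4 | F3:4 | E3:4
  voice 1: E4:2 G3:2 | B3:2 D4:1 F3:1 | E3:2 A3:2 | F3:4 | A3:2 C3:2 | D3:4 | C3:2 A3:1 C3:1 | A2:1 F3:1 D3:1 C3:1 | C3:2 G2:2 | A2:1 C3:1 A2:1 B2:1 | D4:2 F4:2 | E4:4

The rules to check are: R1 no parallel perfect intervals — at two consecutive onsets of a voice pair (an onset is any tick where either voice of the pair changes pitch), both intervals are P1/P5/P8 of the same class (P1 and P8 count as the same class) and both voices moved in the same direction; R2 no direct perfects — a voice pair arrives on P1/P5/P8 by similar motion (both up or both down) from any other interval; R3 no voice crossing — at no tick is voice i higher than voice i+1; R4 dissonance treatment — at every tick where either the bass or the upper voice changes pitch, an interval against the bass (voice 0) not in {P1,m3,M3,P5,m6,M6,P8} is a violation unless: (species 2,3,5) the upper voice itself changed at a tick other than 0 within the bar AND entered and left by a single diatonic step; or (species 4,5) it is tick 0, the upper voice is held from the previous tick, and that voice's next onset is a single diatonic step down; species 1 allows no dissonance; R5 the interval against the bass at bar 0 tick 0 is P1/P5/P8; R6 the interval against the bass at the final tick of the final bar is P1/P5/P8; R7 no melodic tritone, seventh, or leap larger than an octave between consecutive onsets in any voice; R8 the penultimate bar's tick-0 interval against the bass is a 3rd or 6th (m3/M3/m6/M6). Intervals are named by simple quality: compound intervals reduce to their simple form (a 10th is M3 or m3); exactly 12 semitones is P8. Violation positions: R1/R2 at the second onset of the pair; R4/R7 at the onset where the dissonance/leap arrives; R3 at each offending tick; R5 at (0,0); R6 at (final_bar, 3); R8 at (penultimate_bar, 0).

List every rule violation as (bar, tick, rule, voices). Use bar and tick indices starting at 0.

(3, 0, R4, (0, 1))
(9, 3, R4, (0, 1))
(10, 0, R7, (1,))
(11, 0, R1, (0, 1))

bar 0: v0=E3 v1=E4 downbeat P8
bar 1: v0=D3 v1=B3 downbeat M6
bar 2: v0=C3 v1=E3 downbeat M3
bar 3: v0=B2 v1=F3 downbeat TT
bar 4: v0=A2 v1=A3 downbeat P8
bar 5: v0=F2 v1=D3 downbeat M6
bar 6: v0=A2 v1=C3 downbeat m3
bar 7: v0=F2 v1=A2 downbeat M3
bar 8: v0=E2 v1=C3 downbeat m6
bar 9: v0=F2 v1=A2 downbeat M3
bar 10: v0=F3 v1=D4 downbeat M6
bar 11: v0=E3 v1=E4 downbeat P8
  -> R4 @ bar 3 tick 0 v(0, 1): B2/F3 TT untreated
  -> R4 @ bar 9 tick 3 v(0, 1): F2/B2 TT untreated
  -> R7 @ bar 10 tick 0 v(1,): B2->D4 leap 15st
  -> R1 @ bar 11 tick 0 v(0, 1): F3/F4 P8 -> E3/E4 P8 similar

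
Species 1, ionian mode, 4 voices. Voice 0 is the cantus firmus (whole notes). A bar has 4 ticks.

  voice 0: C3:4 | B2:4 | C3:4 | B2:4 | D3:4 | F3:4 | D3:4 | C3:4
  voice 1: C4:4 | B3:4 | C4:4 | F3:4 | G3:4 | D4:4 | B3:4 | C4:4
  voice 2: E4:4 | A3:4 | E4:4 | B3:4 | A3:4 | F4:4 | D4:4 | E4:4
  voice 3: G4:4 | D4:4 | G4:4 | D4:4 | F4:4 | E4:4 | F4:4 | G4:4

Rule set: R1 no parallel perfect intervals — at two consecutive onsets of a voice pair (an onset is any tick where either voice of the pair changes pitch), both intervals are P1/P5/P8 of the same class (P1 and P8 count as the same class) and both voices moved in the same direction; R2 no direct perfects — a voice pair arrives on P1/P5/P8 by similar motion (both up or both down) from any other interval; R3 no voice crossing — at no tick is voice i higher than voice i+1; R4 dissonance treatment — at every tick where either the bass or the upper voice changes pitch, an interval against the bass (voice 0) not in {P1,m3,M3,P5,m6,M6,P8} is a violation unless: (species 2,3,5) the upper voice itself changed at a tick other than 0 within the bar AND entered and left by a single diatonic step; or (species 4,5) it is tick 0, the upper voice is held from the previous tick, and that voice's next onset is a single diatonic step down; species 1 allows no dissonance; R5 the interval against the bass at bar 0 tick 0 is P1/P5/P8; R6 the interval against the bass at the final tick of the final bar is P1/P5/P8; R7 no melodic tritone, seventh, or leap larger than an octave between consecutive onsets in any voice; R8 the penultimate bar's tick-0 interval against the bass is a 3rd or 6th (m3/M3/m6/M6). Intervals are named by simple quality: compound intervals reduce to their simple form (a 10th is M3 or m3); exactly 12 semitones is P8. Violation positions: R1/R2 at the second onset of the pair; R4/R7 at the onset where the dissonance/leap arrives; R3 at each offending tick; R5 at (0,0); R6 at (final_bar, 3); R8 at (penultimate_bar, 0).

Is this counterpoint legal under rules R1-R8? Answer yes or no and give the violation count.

bar 0: v0=C3 v1=C4 v2=E4 v3=G4 (P5)
bar 1: v0=B2 v1=B3 v2=A3 v3=D4 (m3)
bar 2: v0=C3 v1=C4 v2=E4 v3=G4 (P5)
bar 3: v0=B2 v1=F3 v2=B3 v3=D4 (m3)
bar 4: v0=D3 v1=G3 v2=A3 v3=F4 (m3)
bar 5: v0=F3 v1=D4 v2=F4 v3=E4 (M7)
bar 6: v0=D3 v1=B3 v2=D4 v3=F4 (m3)
bar 7: v0=C3 v1=C4 v2=E4 v3=G4 (P5)
  R5 @ bar0.0: opens on M3
  R1 @ bar1.0: C3/C4 P8 -> B2/B3 P8 similar
  R3 @ bar1.0: B3 above A3
  R4 @ bar1.0: B2/A3 m7 untreated
  R3 @ bar1.1: B3 above A3
  R3 @ bar1.2: B3 above A3
  R3 @ bar1.3: B3 above A3
  R1 @ bar2.0: B2/B3 P8 -> C3/C4 P8 similar
  R2 @ bar2.0: B2/D4 m3 -> C3/G4 P5 similar
  R2 @ bar2.0: B3/D4 m3 -> C4/G4 P5 similar
  R2 @ bar3.0: C3/E4 M3 -> B2/B3 P8 similar
  R4 @ bar3.0: B2/F3 TT untreated
  R4 @ bar4.0: D3/G3 P4 untreated
  R2 @ bar5.0: D3/A3 P5 -> F3/F4 P8 similar
  R3 @ bar5.0: F4 above E4
  R4 @ bar5.0: F3/E4 M7 untreated
  R3 @ bar5.1: F4 above E4
  R3 @ bar5.2: F4 above E4
  R3 @ bar5.3: F4 above E4
  R1 @ bar6.0: F3/F4 P8 -> D3/D4 P8 similar
  R8 @ bar6.0: penult P8 not 3rd/6th
  R2 @ bar7.0: B3/F4 TT -> C4/G4 P5 similar
  R6 @ bar7.3: closes on M3

No (23 violations)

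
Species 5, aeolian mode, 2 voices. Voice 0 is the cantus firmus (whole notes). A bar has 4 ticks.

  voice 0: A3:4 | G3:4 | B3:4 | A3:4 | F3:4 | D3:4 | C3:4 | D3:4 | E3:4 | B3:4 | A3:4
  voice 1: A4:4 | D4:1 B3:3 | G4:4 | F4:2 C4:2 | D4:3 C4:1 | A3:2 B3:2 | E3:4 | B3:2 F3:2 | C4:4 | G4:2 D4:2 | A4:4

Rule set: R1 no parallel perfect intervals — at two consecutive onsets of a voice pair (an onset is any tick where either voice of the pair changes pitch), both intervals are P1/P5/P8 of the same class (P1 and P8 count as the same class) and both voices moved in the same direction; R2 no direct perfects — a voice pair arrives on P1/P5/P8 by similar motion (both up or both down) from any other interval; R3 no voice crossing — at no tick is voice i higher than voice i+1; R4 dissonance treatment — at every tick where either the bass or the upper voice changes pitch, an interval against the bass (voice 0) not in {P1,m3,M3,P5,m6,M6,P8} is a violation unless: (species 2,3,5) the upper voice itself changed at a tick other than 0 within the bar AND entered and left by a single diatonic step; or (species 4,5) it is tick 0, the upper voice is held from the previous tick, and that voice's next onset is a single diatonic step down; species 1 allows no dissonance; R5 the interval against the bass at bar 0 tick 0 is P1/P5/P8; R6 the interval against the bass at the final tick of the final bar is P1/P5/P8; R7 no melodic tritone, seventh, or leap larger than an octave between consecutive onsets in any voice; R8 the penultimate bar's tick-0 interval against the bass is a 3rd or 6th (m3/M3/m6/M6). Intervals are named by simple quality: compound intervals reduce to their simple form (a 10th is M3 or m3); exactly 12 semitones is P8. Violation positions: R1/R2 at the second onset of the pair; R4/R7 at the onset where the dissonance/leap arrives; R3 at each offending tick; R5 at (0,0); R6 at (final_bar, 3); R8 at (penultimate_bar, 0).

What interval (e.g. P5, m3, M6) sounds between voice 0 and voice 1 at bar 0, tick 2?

voice 0=A3 voice 1=A4 -> P8

P8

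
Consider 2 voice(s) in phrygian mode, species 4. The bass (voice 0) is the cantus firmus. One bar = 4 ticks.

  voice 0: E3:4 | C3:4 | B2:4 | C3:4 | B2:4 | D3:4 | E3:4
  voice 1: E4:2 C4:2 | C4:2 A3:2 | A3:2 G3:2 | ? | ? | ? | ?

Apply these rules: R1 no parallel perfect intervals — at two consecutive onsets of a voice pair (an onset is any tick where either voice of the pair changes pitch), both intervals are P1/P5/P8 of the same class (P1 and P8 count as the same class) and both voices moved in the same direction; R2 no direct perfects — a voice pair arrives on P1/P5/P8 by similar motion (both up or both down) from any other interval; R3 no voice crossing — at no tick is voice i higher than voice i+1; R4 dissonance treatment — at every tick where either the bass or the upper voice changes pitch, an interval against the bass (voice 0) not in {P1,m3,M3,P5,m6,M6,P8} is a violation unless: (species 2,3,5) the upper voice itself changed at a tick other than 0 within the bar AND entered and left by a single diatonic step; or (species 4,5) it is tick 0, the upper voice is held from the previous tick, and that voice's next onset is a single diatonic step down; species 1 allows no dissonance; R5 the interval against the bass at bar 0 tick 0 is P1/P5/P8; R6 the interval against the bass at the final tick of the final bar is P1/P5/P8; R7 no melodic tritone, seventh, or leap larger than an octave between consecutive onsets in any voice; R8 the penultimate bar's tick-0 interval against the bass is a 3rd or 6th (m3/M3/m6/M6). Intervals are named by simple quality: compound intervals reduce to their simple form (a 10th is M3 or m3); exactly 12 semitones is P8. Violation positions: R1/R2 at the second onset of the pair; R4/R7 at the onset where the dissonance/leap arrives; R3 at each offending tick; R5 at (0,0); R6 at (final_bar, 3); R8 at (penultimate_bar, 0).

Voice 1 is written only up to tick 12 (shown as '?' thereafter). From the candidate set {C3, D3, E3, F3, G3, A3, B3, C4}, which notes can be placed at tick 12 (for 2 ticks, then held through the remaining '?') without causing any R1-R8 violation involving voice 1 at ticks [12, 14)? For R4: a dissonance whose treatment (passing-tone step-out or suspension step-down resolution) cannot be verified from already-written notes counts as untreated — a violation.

{A3, C3, E3, G3}

C3: legal
D3: violates R4
E3: legal
F3: violates R4
G3: legal
A3: legal
B3: violates R4
C4: violates R2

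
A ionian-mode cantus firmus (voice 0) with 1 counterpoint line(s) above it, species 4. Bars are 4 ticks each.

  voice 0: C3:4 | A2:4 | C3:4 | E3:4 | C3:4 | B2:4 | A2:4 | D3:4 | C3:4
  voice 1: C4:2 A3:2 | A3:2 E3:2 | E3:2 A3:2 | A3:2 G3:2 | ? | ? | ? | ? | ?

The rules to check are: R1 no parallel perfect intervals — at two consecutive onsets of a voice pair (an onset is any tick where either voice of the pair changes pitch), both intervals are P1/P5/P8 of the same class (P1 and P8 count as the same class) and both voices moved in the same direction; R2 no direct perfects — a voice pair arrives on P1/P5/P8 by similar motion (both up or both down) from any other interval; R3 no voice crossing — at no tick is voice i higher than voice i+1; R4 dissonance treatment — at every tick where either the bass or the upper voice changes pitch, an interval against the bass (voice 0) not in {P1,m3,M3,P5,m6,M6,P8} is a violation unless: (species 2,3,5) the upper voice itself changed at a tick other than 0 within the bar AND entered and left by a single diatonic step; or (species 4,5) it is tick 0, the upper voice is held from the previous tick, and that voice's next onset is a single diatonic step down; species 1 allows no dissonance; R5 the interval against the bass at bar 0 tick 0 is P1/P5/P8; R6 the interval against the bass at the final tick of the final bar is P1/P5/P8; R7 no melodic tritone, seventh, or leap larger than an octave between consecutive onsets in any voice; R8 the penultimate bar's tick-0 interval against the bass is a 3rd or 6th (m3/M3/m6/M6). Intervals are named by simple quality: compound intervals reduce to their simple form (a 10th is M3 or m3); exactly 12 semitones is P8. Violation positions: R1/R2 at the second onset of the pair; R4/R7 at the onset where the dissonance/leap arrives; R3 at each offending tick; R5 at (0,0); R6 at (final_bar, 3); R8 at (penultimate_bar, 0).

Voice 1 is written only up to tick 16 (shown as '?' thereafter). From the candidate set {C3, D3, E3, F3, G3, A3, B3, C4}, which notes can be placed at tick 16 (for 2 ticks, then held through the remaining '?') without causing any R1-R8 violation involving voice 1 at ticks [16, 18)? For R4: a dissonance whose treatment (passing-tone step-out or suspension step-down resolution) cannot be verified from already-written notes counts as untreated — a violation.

C3: violates R2
D3: violates R4
E3: legal
F3: violates R4
G3: legal
A3: legal
B3: violates R4
C4: legal

{A3, C4, E3, G3}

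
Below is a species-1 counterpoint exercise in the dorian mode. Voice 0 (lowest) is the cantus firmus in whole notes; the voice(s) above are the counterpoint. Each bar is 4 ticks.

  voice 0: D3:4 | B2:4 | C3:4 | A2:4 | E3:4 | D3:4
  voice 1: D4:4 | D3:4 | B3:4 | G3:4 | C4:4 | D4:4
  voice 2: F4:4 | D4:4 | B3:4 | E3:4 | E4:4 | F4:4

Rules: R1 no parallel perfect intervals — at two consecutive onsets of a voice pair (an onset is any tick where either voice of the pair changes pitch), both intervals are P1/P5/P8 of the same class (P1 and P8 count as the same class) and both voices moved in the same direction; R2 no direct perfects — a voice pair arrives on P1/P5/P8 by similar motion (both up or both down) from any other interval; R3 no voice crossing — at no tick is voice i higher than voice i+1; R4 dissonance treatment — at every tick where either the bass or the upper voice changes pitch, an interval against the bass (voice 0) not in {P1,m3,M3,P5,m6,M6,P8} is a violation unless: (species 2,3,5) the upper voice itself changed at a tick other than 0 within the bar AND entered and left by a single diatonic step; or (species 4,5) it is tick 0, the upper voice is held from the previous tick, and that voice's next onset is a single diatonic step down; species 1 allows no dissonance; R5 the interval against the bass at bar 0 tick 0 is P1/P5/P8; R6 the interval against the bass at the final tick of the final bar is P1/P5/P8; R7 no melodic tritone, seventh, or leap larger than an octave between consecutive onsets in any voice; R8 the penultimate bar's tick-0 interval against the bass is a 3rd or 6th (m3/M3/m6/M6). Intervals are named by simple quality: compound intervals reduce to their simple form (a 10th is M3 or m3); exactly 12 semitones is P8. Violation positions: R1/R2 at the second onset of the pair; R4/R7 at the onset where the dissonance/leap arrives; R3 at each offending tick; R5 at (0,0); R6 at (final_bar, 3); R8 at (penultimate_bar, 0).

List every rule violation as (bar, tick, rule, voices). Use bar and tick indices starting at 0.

bar 0: v0=D3 v1=D4 v2=F4 downbeat m3
bar 1: v0=B2 v1=D3 v2=D4 downbeat m3
bar 2: v0=C3 v1=B3 v2=B3 downbeat M7
bar 3: v0=A2 v1=G3 v2=E3 downbeat P5
bar 4: v0=E3 v1=C4 v2=E4 downbeat P8
bar 5: v0=D3 v1=D4 v2=F4 downbeat m3
  -> R5 @ bar 0 tick 0 v(0, 2): opens on m3
  -> R2 @ bar 1 tick 0 v(1, 2): D4/F4 m3 -> D3/D4 P8 similar
  -> R4 @ bar 2 tick 0 v(0, 1): C3/B3 M7 untreated
  -> R4 @ bar 2 tick 0 v(0, 2): C3/B3 M7 untreated
  -> R2 @ bar 3 tick 0 v(0, 2): C3/B3 M7 -> A2/E3 P5 similar
  -> R3 @ bar 3 tick 0 v(1, 2): G3 above E3
  -> R4 @ bar 3 tick 0 v(0, 1): A2/G3 m7 untreated
  -> R3 @ bar 3 tick 1 v(1, 2): G3 above E3
  -> R3 @ bar 3 tick 2 v(1, 2): G3 above E3
  -> R3 @ bar 3 tick 3 v(1, 2): G3 above E3
  -> R2 @ bar 4 tick 0 v(0, 2): A2/E3 P5 -> E3/E4 P8 similar
  -> R8 @ bar 4 tick 0 v(0, 2): penult P8 not 3rd/6th
  -> R6 @ bar 5 tick 3 v(0, 2): closes on m3

(0, 0, R5, (0, 2))
(1, 0, R2, (1, 2))
(2, 0, R4, (0, 1))
(2, 0, R4, (0, 2))
(3, 0, R2, (0, 2))
(3, 0, R3, (1, 2))
(3, 0, R4, (0, 1))
(3, 1, R3, (1, 2))
(3, 2, R3, (1, 2))
(3, 3, R3, (1, 2))
(4, 0, R2, (0, 2))
(4, 0, R8, (0, 2))
(5, 3, R6, (0, 2))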